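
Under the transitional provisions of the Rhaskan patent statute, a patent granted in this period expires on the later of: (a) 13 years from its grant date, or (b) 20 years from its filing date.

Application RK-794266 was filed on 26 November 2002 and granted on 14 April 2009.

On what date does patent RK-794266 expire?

November 26, 2022

(a) grant + 13 years → 14 April 2022.
(b) filing + 20 years → 26 November 2022.
Later of the two: 26 November 2022.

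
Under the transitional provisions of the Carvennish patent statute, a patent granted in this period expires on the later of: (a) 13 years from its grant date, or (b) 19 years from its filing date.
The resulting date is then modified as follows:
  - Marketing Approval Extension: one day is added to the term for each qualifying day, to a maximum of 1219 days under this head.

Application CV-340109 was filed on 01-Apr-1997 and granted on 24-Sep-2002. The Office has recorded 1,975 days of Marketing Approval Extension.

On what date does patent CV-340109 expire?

2019-08-03

(a) grant + 13 years → 24 September 2015.
(b) filing + 19 years → 1 April 2016.
Later of the two: 1 April 2016.
Marketing Approval Extension: 1975 days claimed exceeds the 1219-day cap, so +1219 days → 3 August 2019.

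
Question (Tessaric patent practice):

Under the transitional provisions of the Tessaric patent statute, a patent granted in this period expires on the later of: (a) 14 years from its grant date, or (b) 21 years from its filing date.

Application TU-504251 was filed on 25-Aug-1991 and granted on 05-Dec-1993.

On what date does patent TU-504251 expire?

(a) grant + 14 years → 5 December 2007.
(b) filing + 21 years → 25 August 2012.
Later of the two: 25 August 2012.

August 25, 2012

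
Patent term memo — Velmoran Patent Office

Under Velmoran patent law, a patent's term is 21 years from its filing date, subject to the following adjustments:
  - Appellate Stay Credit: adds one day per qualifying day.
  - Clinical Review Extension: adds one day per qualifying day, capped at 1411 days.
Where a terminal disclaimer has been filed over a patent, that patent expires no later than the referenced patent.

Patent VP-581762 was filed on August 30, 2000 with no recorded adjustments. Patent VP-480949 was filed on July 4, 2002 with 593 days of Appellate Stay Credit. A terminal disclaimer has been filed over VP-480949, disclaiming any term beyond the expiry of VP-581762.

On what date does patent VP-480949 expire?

2021-08-30

Natural term of VP-480949:
  Base: filing + 21 years → 4 July 2023.
  Appellate Stay Credit: +593 days → 16 February 2025.
Expiry of referenced patent VP-581762:
  Base: filing + 21 years → 30 August 2021.
Terminal disclaimer: VP-480949 expires on the earlier of 16 February 2025 and 30 August 2021.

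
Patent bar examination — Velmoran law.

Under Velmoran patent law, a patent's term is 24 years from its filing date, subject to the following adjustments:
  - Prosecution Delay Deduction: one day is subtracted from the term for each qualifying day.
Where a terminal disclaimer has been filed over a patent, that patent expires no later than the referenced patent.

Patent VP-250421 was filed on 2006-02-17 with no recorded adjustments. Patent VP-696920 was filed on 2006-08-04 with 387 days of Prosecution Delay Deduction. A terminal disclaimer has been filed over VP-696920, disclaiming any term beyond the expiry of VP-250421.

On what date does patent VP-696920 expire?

July 13, 2029

Natural term of VP-696920:
  Base: filing + 24 years → 4 August 2030.
  Prosecution Delay Deduction: −387 days → 13 July 2029.
Expiry of referenced patent VP-250421:
  Base: filing + 24 years → 17 February 2030.
Terminal disclaimer: VP-696920 expires on the earlier of 13 July 2029 and 17 February 2030.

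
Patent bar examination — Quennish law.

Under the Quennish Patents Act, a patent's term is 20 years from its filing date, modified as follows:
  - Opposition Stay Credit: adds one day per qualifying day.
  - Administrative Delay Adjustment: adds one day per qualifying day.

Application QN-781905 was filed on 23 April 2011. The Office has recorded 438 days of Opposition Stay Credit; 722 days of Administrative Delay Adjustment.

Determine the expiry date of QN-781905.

2034-06-26

Base term: filing date + 20 years → 23 April 2031.
Opposition Stay Credit: +438 days → 4 July 2032.
Administrative Delay Adjustment: +722 days → 26 June 2034.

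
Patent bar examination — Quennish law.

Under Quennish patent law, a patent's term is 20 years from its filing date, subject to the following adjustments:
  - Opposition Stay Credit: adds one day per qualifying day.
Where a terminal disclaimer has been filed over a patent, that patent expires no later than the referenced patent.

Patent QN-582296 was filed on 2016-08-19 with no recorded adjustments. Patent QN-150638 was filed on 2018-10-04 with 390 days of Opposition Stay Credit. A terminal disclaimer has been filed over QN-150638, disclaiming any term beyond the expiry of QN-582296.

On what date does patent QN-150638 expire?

Natural term of QN-150638:
  Base: filing + 20 years → 4 October 2038.
  Opposition Stay Credit: +390 days → 29 October 2039.
Expiry of referenced patent QN-582296:
  Base: filing + 20 years → 19 August 2036.
Terminal disclaimer: QN-150638 expires on the earlier of 29 October 2039 and 19 August 2036.

August 19, 2036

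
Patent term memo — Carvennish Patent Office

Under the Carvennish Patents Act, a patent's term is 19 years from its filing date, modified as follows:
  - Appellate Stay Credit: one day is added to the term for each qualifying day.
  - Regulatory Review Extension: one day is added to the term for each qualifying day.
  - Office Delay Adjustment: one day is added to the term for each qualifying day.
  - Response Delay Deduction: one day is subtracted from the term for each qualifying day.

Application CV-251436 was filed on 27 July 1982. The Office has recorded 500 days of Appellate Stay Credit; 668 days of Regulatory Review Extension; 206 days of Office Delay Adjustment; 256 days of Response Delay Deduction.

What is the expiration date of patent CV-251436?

Base term: filing date + 19 years → 27 July 2001.
Appellate Stay Credit: +500 days → 9 December 2002.
Regulatory Review Extension: +668 days → 7 October 2004.
Office Delay Adjustment: +206 days → 1 May 2005.
Response Delay Deduction: −256 days → 18 August 2004.

August 18, 2004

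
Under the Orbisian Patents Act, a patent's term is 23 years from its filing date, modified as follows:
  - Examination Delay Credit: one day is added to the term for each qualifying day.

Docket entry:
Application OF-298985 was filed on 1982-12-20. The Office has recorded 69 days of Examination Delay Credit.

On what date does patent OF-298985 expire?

Base term: filing date + 23 years → 20 December 2005.
Examination Delay Credit: +69 days → 27 February 2006.

February 27, 2006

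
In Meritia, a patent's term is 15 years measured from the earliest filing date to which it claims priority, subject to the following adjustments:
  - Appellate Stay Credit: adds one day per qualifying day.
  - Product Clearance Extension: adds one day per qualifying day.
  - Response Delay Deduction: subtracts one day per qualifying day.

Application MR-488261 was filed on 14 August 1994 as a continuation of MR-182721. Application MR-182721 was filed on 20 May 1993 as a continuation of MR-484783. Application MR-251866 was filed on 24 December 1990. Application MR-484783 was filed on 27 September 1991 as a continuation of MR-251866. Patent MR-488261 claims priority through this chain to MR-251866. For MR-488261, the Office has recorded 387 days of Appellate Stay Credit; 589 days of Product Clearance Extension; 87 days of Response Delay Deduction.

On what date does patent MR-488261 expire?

2008-05-31

Earliest priority filing: 24 December 1990.
Base term: 24 December 1990 + 15 years → 24 December 2005.
Appellate Stay Credit: +387 days → 15 January 2007.
Product Clearance Extension: +589 days → 26 August 2008.
Response Delay Deduction: −87 days → 31 May 2008.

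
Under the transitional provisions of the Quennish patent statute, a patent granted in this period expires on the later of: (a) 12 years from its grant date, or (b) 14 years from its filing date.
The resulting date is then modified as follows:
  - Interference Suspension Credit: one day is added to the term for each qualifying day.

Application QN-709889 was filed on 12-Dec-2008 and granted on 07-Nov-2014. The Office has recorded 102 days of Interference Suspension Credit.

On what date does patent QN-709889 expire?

2027-02-17

(a) grant + 12 years → 7 November 2026.
(b) filing + 14 years → 12 December 2022.
Later of the two: 7 November 2026.
Interference Suspension Credit: +102 days → 17 February 2027.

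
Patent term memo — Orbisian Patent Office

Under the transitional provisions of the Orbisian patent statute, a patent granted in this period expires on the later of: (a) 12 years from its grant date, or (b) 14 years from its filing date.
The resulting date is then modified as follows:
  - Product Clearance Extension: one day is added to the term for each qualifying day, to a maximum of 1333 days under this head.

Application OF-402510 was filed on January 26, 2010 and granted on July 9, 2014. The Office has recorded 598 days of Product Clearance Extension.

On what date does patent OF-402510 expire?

(a) grant + 12 years → 9 July 2026.
(b) filing + 14 years → 26 January 2024.
Later of the two: 9 July 2026.
Product Clearance Extension: 598 days (within the 1333-day cap) → +598 days → 27 February 2028.

2028-02-27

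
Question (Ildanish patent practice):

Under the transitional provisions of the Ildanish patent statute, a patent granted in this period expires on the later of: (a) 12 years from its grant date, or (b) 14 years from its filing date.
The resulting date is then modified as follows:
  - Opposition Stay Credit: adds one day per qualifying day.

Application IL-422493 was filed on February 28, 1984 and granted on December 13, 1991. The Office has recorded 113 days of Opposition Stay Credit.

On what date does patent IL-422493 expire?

(a) grant + 12 years → 13 December 2003.
(b) filing + 14 years → 28 February 1998.
Later of the two: 13 December 2003.
Opposition Stay Credit: +113 days → 4 April 2004.

2004-04-04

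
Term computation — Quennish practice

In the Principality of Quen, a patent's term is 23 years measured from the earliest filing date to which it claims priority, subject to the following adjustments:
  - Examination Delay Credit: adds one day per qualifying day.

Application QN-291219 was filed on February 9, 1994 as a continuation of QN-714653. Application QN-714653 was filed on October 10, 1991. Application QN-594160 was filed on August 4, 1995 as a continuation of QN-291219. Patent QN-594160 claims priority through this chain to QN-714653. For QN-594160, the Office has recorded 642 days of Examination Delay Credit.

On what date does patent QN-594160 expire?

2016-07-13

Earliest priority filing: 10 October 1991.
Base term: 10 October 1991 + 23 years → 10 October 2014.
Examination Delay Credit: +642 days → 13 July 2016.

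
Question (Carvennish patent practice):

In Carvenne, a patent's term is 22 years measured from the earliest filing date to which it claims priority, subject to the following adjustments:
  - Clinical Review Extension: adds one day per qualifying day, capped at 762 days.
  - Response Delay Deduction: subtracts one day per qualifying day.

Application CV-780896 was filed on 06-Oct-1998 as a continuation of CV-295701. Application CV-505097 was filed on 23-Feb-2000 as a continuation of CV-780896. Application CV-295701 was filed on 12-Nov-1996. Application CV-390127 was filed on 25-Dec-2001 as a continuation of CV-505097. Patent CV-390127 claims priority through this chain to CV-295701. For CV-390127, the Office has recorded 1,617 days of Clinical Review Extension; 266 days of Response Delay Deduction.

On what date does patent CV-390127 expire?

March 22, 2020

Earliest priority filing: 12 November 1996.
Base term: 12 November 1996 + 22 years → 12 November 2018.
Clinical Review Extension: 1617 days claimed exceeds the 762-day cap, so +762 days → 13 December 2020.
Response Delay Deduction: −266 days → 22 March 2020.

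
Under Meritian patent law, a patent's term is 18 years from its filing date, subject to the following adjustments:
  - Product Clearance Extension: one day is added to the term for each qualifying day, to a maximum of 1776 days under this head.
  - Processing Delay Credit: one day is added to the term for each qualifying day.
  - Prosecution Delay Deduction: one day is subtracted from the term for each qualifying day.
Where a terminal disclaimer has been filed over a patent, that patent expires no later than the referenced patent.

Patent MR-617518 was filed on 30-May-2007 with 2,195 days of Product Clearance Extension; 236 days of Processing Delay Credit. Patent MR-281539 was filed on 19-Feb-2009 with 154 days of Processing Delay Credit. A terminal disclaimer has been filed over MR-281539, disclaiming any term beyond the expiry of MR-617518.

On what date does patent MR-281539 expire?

Natural term of MR-281539:
  Base: filing + 18 years → 19 February 2027.
  Processing Delay Credit: +154 days → 23 July 2027.
Expiry of referenced patent MR-617518:
  Base: filing + 18 years → 30 May 2025.
  Product Clearance Extension: 2195 days claimed exceeds the 1776-day cap, so +1776 days → 10 April 2030.
  Processing Delay Credit: +236 days → 2 December 2030.
Terminal disclaimer: MR-281539 expires on the earlier of 23 July 2027 and 2 December 2030.

July 23, 2027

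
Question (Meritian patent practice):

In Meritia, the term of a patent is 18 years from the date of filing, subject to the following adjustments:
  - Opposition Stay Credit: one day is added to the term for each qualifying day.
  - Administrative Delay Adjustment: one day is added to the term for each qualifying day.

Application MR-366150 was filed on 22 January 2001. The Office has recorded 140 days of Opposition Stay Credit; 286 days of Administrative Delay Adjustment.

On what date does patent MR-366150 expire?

March 23, 2020

Base term: filing date + 18 years → 22 January 2019.
Opposition Stay Credit: +140 days → 11 June 2019.
Administrative Delay Adjustment: +286 days → 23 March 2020.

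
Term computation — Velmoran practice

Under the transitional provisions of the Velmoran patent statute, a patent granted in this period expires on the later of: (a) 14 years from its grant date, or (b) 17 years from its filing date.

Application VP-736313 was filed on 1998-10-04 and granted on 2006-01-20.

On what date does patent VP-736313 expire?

(a) grant + 14 years → 20 January 2020.
(b) filing + 17 years → 4 October 2015.
Later of the two: 20 January 2020.

January 20, 2020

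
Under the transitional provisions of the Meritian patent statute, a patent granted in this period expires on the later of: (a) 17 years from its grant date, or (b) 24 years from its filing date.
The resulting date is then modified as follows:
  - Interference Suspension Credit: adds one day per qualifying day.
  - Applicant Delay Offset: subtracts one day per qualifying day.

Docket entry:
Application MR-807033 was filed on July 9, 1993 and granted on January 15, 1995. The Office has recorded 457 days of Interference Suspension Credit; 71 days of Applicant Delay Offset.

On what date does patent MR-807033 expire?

2018-07-30

(a) grant + 17 years → 15 January 2012.
(b) filing + 24 years → 9 July 2017.
Later of the two: 9 July 2017.
Interference Suspension Credit: +457 days → 9 October 2018.
Applicant Delay Offset: −71 days → 30 July 2018.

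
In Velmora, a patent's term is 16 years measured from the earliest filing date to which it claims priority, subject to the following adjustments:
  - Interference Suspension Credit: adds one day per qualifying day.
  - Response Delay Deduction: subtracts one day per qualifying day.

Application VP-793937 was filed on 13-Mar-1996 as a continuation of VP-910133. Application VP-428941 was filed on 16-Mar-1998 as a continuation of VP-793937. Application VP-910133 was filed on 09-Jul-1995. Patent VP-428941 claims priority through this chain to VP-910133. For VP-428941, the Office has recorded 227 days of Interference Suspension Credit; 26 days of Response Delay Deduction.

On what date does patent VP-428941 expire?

January 26, 2012

Earliest priority filing: 9 July 1995.
Base term: 9 July 1995 + 16 years → 9 July 2011.
Interference Suspension Credit: +227 days → 21 February 2012.
Response Delay Deduction: −26 days → 26 January 2012.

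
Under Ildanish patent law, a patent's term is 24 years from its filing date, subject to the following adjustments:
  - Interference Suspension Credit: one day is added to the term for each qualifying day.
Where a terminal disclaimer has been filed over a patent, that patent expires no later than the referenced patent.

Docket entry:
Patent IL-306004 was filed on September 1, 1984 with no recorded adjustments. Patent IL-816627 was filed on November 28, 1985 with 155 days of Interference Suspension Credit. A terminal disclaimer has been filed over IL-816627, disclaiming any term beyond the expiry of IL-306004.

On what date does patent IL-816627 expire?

Natural term of IL-816627:
  Base: filing + 24 years → 28 November 2009.
  Interference Suspension Credit: +155 days → 2 May 2010.
Expiry of referenced patent IL-306004:
  Base: filing + 24 years → 1 September 2008.
Terminal disclaimer: IL-816627 expires on the earlier of 2 May 2010 and 1 September 2008.

2008-09-01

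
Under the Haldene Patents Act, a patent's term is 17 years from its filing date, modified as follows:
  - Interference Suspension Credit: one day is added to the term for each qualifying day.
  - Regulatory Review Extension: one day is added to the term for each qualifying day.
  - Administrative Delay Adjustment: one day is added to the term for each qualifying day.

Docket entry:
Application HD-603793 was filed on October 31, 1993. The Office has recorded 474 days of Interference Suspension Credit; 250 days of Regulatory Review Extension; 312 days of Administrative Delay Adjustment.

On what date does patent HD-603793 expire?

2013-09-01

Base term: filing date + 17 years → 31 October 2010.
Interference Suspension Credit: +474 days → 17 February 2012.
Regulatory Review Extension: +250 days → 24 October 2012.
Administrative Delay Adjustment: +312 days → 1 September 2013.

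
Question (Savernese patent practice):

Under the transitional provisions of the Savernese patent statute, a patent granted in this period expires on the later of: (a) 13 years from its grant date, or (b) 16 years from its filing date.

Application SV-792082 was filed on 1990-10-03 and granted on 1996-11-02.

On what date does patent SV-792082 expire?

(a) grant + 13 years → 2 November 2009.
(b) filing + 16 years → 3 October 2006.
Later of the two: 2 November 2009.

November 2, 2009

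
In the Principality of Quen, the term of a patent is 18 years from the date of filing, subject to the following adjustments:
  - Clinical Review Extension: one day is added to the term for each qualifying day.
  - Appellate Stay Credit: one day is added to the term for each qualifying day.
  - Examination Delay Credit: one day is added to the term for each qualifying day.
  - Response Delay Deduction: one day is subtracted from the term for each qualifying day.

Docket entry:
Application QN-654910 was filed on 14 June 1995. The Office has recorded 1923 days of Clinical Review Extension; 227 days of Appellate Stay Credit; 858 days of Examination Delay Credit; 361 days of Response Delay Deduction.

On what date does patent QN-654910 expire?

2020-09-12

Base term: filing date + 18 years → 14 June 2013.
Clinical Review Extension: +1923 days → 19 September 2018.
Appellate Stay Credit: +227 days → 4 May 2019.
Examination Delay Credit: +858 days → 8 September 2021.
Response Delay Deduction: −361 days → 12 September 2020.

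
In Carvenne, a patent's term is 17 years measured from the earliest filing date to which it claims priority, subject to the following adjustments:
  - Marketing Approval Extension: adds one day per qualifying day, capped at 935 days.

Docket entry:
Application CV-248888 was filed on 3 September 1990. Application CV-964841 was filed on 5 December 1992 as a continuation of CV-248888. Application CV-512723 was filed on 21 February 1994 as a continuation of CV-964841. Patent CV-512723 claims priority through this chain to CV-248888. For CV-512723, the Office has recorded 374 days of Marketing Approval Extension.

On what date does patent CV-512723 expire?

September 11, 2008

Earliest priority filing: 3 September 1990.
Base term: 3 September 1990 + 17 years → 3 September 2007.
Marketing Approval Extension: 374 days (within the 935-day cap) → +374 days → 11 September 2008.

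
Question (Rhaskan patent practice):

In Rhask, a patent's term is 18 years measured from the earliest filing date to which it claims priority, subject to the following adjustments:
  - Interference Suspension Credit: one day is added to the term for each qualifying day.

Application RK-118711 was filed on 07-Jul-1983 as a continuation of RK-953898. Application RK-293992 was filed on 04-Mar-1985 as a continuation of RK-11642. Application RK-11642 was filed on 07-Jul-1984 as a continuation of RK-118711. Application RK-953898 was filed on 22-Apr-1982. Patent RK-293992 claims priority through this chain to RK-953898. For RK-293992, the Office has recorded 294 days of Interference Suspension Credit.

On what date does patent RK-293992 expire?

2001-02-10

Earliest priority filing: 22 April 1982.
Base term: 22 April 1982 + 18 years → 22 April 2000.
Interference Suspension Credit: +294 days → 10 February 2001.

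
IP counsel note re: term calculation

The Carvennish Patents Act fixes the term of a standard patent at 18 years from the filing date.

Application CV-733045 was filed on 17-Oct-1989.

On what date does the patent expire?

Filing date + 18 years → 17 October 2007.

October 17, 2007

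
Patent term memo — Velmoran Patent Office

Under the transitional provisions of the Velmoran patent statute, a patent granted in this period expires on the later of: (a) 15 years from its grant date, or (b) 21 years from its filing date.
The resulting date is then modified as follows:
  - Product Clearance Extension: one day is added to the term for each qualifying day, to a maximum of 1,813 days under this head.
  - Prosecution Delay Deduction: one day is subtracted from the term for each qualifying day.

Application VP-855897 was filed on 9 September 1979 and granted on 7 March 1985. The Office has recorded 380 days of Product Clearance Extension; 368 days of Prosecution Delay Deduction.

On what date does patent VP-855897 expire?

2000-09-21

(a) grant + 15 years → 7 March 2000.
(b) filing + 21 years → 9 September 2000.
Later of the two: 9 September 2000.
Product Clearance Extension: 380 days (within the 1813-day cap) → +380 days → 24 September 2001.
Prosecution Delay Deduction: −368 days → 21 September 2000.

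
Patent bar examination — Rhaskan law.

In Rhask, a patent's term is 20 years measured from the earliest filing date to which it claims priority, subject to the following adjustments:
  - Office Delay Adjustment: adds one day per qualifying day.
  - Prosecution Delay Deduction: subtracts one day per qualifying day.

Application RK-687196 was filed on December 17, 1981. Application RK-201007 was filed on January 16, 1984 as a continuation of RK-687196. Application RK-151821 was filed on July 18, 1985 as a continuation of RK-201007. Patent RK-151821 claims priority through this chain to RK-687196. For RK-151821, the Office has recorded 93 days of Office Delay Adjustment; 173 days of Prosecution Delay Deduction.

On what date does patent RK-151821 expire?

Earliest priority filing: 17 December 1981.
Base term: 17 December 1981 + 20 years → 17 December 2001.
Office Delay Adjustment: +93 days → 20 March 2002.
Prosecution Delay Deduction: −173 days → 28 September 2001.

September 28, 2001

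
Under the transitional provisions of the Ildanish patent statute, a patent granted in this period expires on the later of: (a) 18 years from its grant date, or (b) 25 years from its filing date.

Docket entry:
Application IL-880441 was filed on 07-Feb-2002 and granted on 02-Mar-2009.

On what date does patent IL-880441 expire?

March 2, 2027

(a) grant + 18 years → 2 March 2027.
(b) filing + 25 years → 7 February 2027.
Later of the two: 2 March 2027.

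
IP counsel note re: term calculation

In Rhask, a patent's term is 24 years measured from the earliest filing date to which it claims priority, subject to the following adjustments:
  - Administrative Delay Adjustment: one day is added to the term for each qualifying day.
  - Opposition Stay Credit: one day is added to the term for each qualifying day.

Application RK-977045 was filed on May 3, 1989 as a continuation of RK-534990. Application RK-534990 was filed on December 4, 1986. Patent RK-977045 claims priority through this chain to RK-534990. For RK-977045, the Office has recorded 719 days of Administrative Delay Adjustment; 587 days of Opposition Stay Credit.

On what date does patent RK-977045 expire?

Earliest priority filing: 4 December 1986.
Base term: 4 December 1986 + 24 years → 4 December 2010.
Administrative Delay Adjustment: +719 days → 22 November 2012.
Opposition Stay Credit: +587 days → 2 July 2014.

July 2, 2014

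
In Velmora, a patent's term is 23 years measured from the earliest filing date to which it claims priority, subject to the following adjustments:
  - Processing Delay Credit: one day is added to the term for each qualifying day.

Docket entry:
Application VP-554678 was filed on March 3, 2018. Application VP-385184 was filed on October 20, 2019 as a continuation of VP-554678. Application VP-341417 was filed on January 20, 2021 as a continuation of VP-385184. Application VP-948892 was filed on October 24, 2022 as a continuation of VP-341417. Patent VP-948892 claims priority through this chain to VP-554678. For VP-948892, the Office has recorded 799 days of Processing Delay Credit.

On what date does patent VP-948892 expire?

Earliest priority filing: 3 March 2018.
Base term: 3 March 2018 + 23 years → 3 March 2041.
Processing Delay Credit: +799 days → 11 May 2043.

2043-05-11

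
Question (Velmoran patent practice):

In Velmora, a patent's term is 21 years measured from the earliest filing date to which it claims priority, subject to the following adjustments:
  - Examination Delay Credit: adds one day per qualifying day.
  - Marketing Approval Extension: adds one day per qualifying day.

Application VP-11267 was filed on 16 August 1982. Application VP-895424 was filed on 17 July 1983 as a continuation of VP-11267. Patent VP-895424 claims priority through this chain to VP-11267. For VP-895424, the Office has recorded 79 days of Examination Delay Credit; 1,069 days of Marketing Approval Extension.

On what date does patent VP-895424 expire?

Earliest priority filing: 16 August 1982.
Base term: 16 August 1982 + 21 years → 16 August 2003.
Examination Delay Credit: +79 days → 3 November 2003.
Marketing Approval Extension: +1069 days → 7 October 2006.

October 7, 2006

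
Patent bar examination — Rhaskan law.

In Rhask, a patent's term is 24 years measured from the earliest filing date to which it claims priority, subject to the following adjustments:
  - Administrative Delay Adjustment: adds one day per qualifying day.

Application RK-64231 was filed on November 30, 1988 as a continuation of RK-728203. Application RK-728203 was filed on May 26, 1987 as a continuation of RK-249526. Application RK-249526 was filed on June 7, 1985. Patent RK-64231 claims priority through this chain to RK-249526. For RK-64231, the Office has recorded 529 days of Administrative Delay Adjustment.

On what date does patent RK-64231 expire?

November 18, 2010

Earliest priority filing: 7 June 1985.
Base term: 7 June 1985 + 24 years → 7 June 2009.
Administrative Delay Adjustment: +529 days → 18 November 2010.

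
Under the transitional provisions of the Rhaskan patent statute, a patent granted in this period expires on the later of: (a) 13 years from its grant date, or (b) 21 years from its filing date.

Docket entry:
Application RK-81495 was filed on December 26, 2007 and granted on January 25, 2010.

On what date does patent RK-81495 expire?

(a) grant + 13 years → 25 January 2023.
(b) filing + 21 years → 26 December 2028.
Later of the two: 26 December 2028.

2028-12-26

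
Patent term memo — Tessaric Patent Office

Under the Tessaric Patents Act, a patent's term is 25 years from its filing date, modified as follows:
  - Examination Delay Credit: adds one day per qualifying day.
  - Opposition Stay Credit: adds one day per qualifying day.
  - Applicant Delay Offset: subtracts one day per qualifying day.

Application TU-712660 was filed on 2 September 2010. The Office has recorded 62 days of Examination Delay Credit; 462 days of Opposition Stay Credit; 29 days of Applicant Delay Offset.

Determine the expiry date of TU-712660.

Base term: filing date + 25 years → 2 September 2035.
Examination Delay Credit: +62 days → 3 November 2035.
Opposition Stay Credit: +462 days → 7 February 2037.
Applicant Delay Offset: −29 days → 9 January 2037.

2037-01-09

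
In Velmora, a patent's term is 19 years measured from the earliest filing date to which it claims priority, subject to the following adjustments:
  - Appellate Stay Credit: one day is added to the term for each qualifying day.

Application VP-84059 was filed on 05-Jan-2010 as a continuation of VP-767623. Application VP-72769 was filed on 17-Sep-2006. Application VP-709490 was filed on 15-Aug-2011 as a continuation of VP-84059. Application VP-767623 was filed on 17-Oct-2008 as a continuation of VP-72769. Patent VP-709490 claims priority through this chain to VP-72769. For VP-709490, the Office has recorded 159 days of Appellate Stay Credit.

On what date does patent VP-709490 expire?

February 23, 2026

Earliest priority filing: 17 September 2006.
Base term: 17 September 2006 + 19 years → 17 September 2025.
Appellate Stay Credit: +159 days → 23 February 2026.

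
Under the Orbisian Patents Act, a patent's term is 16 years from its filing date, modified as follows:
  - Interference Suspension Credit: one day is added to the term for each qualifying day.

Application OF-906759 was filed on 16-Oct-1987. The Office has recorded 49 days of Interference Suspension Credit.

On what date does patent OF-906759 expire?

Base term: filing date + 16 years → 16 October 2003.
Interference Suspension Credit: +49 days → 4 December 2003.

2003-12-04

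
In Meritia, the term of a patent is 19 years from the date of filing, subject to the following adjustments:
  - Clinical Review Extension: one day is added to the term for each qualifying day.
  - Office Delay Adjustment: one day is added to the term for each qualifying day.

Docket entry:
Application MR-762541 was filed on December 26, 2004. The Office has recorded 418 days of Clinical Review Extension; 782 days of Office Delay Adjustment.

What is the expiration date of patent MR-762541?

Base term: filing date + 19 years → 26 December 2023.
Clinical Review Extension: +418 days → 16 February 2025.
Office Delay Adjustment: +782 days → 9 April 2027.

2027-04-09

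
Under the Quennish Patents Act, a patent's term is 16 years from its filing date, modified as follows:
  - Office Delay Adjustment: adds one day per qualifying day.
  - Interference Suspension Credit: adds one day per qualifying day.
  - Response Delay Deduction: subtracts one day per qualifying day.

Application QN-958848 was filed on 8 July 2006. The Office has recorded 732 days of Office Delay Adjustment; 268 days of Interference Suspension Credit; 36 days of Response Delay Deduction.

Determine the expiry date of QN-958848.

February 26, 2025

Base term: filing date + 16 years → 8 July 2022.
Office Delay Adjustment: +732 days → 9 July 2024.
Interference Suspension Credit: +268 days → 3 April 2025.
Response Delay Deduction: −36 days → 26 February 2025.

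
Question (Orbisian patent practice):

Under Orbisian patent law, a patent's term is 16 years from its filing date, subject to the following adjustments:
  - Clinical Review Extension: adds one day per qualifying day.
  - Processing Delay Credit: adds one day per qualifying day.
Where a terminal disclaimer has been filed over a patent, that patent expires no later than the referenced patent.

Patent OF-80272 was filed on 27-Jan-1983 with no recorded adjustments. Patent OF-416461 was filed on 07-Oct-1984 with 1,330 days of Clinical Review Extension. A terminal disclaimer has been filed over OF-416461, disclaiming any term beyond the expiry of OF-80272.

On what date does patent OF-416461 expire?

1999-01-27

Natural term of OF-416461:
  Base: filing + 16 years → 7 October 2000.
  Clinical Review Extension: +1330 days → 29 May 2004.
Expiry of referenced patent OF-80272:
  Base: filing + 16 years → 27 January 1999.
Terminal disclaimer: OF-416461 expires on the earlier of 29 May 2004 and 27 January 1999.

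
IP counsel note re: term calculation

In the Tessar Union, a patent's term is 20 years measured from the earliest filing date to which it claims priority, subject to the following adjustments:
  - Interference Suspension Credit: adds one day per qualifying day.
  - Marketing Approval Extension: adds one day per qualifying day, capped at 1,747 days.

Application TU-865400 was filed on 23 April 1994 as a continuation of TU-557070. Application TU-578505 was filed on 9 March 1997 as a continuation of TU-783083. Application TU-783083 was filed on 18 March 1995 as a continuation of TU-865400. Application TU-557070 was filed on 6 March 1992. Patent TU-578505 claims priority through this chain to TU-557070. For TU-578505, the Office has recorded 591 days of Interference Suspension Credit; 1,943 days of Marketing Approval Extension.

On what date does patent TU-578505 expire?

Earliest priority filing: 6 March 1992.
Base term: 6 March 1992 + 20 years → 6 March 2012.
Interference Suspension Credit: +591 days → 18 October 2013.
Marketing Approval Extension: 1943 days claimed exceeds the 1747-day cap, so +1747 days → 31 July 2018.

2018-07-31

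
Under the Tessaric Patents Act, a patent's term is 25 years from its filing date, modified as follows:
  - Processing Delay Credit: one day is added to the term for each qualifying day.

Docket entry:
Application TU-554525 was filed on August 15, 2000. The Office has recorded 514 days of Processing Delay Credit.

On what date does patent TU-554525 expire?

January 11, 2027

Base term: filing date + 25 years → 15 August 2025.
Processing Delay Credit: +514 days → 11 January 2027.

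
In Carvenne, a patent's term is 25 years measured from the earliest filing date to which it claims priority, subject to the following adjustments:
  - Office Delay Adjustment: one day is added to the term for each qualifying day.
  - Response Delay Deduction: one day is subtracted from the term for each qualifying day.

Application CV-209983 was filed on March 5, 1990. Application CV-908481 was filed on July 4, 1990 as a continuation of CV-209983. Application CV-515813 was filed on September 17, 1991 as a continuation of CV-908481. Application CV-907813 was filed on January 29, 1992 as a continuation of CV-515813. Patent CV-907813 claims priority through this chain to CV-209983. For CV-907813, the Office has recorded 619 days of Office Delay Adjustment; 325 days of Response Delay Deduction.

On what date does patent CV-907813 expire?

Earliest priority filing: 5 March 1990.
Base term: 5 March 1990 + 25 years → 5 March 2015.
Office Delay Adjustment: +619 days → 13 November 2016.
Response Delay Deduction: −325 days → 24 December 2015.

2015-12-24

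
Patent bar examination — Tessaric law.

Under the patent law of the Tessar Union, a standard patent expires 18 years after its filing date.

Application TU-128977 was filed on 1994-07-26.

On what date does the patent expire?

Filing date + 18 years → 26 July 2012.

July 26, 2012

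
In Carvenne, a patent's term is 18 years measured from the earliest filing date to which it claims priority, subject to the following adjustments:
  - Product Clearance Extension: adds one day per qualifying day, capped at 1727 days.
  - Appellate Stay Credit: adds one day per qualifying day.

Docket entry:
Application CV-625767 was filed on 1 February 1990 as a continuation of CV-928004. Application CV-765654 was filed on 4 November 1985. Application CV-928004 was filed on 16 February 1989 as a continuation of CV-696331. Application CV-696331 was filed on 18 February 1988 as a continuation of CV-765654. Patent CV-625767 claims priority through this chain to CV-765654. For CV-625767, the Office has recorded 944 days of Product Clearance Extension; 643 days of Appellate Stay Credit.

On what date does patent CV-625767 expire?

Earliest priority filing: 4 November 1985.
Base term: 4 November 1985 + 18 years → 4 November 2003.
Product Clearance Extension: 944 days (within the 1727-day cap) → +944 days → 5 June 2006.
Appellate Stay Credit: +643 days → 9 March 2008.

2008-03-09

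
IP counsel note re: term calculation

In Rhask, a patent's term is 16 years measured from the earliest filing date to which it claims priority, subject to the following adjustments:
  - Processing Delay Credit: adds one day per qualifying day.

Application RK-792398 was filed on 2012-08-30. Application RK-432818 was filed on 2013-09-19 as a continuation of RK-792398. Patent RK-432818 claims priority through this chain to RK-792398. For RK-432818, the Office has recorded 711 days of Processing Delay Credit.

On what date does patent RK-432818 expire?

2030-08-11

Earliest priority filing: 30 August 2012.
Base term: 30 August 2012 + 16 years → 30 August 2028.
Processing Delay Credit: +711 days → 11 August 2030.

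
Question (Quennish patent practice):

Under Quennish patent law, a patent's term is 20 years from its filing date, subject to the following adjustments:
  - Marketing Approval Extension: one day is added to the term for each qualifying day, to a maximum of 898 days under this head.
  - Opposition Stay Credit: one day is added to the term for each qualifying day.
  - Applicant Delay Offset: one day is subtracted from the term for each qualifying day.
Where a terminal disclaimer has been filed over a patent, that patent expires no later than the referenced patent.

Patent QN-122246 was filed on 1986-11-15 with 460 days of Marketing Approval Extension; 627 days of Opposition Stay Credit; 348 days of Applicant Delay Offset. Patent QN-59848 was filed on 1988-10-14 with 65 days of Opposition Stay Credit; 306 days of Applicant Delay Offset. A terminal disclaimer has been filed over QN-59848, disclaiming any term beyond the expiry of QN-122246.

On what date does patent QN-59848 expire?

Natural term of QN-59848:
  Base: filing + 20 years → 14 October 2008.
  Opposition Stay Credit: +65 days → 18 December 2008.
  Applicant Delay Offset: −306 days → 16 February 2008.
Expiry of referenced patent QN-122246:
  Base: filing + 20 years → 15 November 2006.
  Marketing Approval Extension: 460 days (within the 898-day cap) → +460 days → 18 February 2008.
  Opposition Stay Credit: +627 days → 6 November 2009.
  Applicant Delay Offset: −348 days → 23 November 2008.
Terminal disclaimer: QN-59848 expires on the earlier of 16 February 2008 and 23 November 2008.

February 16, 2008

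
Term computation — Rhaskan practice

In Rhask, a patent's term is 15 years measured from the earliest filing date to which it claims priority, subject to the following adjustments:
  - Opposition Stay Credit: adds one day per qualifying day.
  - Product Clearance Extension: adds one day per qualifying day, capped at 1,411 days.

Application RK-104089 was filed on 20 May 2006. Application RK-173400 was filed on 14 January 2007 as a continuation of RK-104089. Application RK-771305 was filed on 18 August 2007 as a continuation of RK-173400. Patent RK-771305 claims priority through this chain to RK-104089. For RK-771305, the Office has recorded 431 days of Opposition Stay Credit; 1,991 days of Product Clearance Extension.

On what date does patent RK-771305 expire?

Earliest priority filing: 20 May 2006.
Base term: 20 May 2006 + 15 years → 20 May 2021.
Opposition Stay Credit: +431 days → 25 July 2022.
Product Clearance Extension: 1991 days claimed exceeds the 1411-day cap, so +1411 days → 5 June 2026.

June 5, 2026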